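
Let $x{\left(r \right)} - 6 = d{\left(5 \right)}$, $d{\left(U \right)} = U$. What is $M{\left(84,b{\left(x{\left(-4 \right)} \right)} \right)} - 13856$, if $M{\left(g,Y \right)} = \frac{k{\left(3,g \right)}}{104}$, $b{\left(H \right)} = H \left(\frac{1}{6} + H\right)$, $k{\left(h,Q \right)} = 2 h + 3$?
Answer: $- \frac{1441015}{104} \approx -13856.0$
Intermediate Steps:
$k{\left(h,Q \right)} = 3 + 2 h$
$x{\left(r \right)} = 11$ ($x{\left(r \right)} = 6 + 5 = 11$)
$b{\left(H \right)} = H \left(\frac{1}{6} + H\right)$
$M{\left(g,Y \right)} = \frac{9}{104}$ ($M{\left(g,Y \right)} = \frac{3 + 2 \cdot 3}{104} = \left(3 + 6\right) \frac{1}{104} = 9 \cdot \frac{1}{104} = \frac{9}{104}$)
$M{\left(84,b{\left(x{\left(-4 \right)} \right)} \right)} - 13856 = \frac{9}{104} - 13856 = - \frac{1441015}{104}$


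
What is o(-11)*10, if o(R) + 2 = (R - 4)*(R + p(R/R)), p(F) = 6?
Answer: 730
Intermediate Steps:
o(R) = -2 + (-4 + R)*(6 + R) (o(R) = -2 + (R - 4)*(R + 6) = -2 + (-4 + R)*(6 + R))
o(-11)*10 = (-26 + (-11)**2 + 2*(-11))*10 = (-26 + 121 - 22)*10 = 73*10 = 730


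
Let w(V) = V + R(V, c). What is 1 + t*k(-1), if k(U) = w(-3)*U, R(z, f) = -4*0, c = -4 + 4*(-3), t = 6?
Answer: 19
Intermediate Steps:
c = -16 (c = -4 - 12 = -16)
R(z, f) = 0
w(V) = V (w(V) = V + 0 = V)
k(U) = -3*U
1 + t*k(-1) = 1 + 6*(-3*(-1)) = 1 + 6*3 = 1 + 18 = 19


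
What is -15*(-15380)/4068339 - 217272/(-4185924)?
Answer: 51378578278/473048829451 ≈ 0.10861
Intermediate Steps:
-15*(-15380)/4068339 - 217272/(-4185924) = 230700*(1/4068339) - 217272*(-1/4185924) = 76900/1356113 + 18106/348827 = 51378578278/473048829451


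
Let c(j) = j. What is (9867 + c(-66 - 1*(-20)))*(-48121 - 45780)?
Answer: -922201721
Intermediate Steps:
(9867 + c(-66 - 1*(-20)))*(-48121 - 45780) = (9867 + (-66 - 1*(-20)))*(-48121 - 45780) = (9867 + (-66 + 20))*(-93901) = (9867 - 46)*(-93901) = 9821*(-93901) = -922201721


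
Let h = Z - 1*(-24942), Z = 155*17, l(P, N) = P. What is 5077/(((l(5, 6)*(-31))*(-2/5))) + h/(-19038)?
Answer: 23736538/295089 ≈ 80.439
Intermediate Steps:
Z = 2635
h = 27577 (h = 2635 - 1*(-24942) = 2635 + 24942 = 27577)
5077/(((l(5, 6)*(-31))*(-2/5))) + h/(-19038) = 5077/(((5*(-31))*(-2/5))) + 27577/(-19038) = 5077/((-(-310)/5)) + 27577*(-1/19038) = 5077/((-155*(-⅖))) - 27577/19038 = 5077/62 - 27577/19038 = 23736538/295089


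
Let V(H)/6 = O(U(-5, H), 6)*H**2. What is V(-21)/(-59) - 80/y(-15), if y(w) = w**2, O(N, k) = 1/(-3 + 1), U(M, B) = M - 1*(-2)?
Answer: 58591/2655 ≈ 22.068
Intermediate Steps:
U(M, B) = 2 + M (U(M, B) = M + 2 = 2 + M)
O(N, k) = -1/2 (O(N, k) = 1/(-2) = -1/2)
V(H) = -3*H**2 (V(H) = 6*(-H**2/2) = -3*H**2)
V(-21)/(-59) - 80/y(-15) = -3*(-21)**2/(-59) - 80/((-15)**2) = -3*441*(-1/59) - 80/225 = -1323*(-1/59) - 80*1/225 = 1323/59 - 16/45 = 58591/2655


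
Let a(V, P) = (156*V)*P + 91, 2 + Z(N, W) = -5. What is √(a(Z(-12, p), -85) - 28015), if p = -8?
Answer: 104*√6 ≈ 254.75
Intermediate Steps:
Z(N, W) = -7 (Z(N, W) = -2 - 5 = -7)
a(V, P) = 91 + 156*P*V (a(V, P) = 156*P*V + 91 = 91 + 156*P*V)
√(a(Z(-12, p), -85) - 28015) = √((91 + 156*(-85)*(-7)) - 28015) = √((91 + 92820) - 28015) = √(92911 - 28015) = √64896 = 104*√6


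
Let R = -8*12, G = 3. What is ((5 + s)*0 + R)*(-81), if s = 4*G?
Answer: 7776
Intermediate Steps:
s = 12 (s = 4*3 = 12)
R = -96
((5 + s)*0 + R)*(-81) = ((5 + 12)*0 - 96)*(-81) = (17*0 - 96)*(-81) = (0 - 96)*(-81) = -96*(-81) = 7776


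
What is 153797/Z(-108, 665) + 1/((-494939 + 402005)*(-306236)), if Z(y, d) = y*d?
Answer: -5789711749643/2703674960280 ≈ -2.1414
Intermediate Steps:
Z(y, d) = d*y
153797/Z(-108, 665) + 1/((-494939 + 402005)*(-306236)) = 153797/((665*(-108))) + 1/((-494939 + 402005)*(-306236)) = 153797/(-71820) - 1/306236/(-92934) = 153797*(-1/71820) - 1/92934*(-1/306236) = -21971/10260 + 1/28459736424 = -5789711749643/2703674960280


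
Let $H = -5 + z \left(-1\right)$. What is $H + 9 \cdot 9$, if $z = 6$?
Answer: $70$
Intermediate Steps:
$H = -11$ ($H = -5 + 6 \left(-1\right) = -5 - 6 = -11$)
$H + 9 \cdot 9 = -11 + 9 \cdot 9 = -11 + 81 = 70$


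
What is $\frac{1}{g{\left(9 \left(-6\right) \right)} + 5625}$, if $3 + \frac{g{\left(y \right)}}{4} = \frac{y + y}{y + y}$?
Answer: $\frac{1}{5617} \approx 0.00017803$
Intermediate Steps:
$g{\left(y \right)} = -8$ ($g{\left(y \right)} = -12 + 4 \frac{y + y}{y + y} = -12 + 4 \frac{2 y}{2 y} = -12 + 4 \cdot 2 y \frac{1}{2 y} = -12 + 4 \cdot 1 = -12 + 4 = -8$)
$\frac{1}{g{\left(9 \left(-6\right) \right)} + 5625} = \frac{1}{-8 + 5625} = \frac{1}{5617}$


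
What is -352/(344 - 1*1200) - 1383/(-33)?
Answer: 49811/1177 ≈ 42.320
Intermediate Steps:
-352/(344 - 1*1200) - 1383/(-33) = -352/(344 - 1200) - 1383*(-1/33) = -352/(-856) + 461/11 = -352*(-1/856) + 461/11 = 44/107 + 461/11 = 49811/1177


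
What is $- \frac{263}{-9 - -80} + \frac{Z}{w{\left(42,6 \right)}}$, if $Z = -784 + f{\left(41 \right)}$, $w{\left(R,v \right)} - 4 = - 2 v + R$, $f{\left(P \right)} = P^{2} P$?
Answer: $\frac{4828785}{2414} \approx 2000.3$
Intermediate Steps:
$f{\left(P \right)} = P^{3}$
$w{\left(R,v \right)} = 4 + R - 2 v$ ($w{\left(R,v \right)} = 4 + \left(- 2 v + R\right) = 4 + \left(R - 2 v\right) = 4 + R - 2 v$)
$Z = 68137$ ($Z = -784 + 41^{3} = -784 + 68921 = 68137$)
$- \frac{263}{-9 - -80} + \frac{Z}{w{\left(42,6 \right)}} = - \frac{263}{-9 - -80} + \frac{68137}{4 + 42 - 12} = - \frac{263}{-9 + 80} + \frac{68137}{4 + 42 - 12} = - \frac{263}{71} + \frac{68137}{34} = \frac{4828785}{2414}$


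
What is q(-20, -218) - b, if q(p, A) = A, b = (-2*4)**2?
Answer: -282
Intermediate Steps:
b = 64 (b = (-8)**2 = 64)
q(-20, -218) - b = -218 - 1*64 = -218 - 64 = -282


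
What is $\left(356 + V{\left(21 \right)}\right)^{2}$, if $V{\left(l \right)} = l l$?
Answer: $635209$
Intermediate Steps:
$V{\left(l \right)} = l^{2}$
$\left(356 + V{\left(21 \right)}\right)^{2} = \left(356 + 21^{2}\right)^{2} = \left(356 + 441\right)^{2} = 797^{2} = 635209$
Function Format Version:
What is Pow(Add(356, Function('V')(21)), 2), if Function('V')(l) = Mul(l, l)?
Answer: 635209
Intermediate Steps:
Function('V')(l) = Pow(l, 2)
Pow(Add(356, Function('V')(21)), 2) = Pow(Add(356, Pow(21, 2)), 2) = Pow(Add(356, 441), 2) = Pow(797, 2) = 635209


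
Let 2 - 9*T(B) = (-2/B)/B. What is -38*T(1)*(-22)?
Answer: 3344/9 ≈ 371.56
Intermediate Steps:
T(B) = 2/9 + 2/(9*B²) (T(B) = 2/9 - (-2/B)/(9*B) = 2/9 - (-2)/(9*B²) = 2/9 + 2/(9*B²))
-38*T(1)*(-22) = -38*(2/9 + (2/9)/1²)*(-22) = -38*(2/9 + (2/9)*1)*(-22) = -38*(2/9 + 2/9)*(-22) = -38*4/9*(-22) = -152/9*(-22) = 3344/9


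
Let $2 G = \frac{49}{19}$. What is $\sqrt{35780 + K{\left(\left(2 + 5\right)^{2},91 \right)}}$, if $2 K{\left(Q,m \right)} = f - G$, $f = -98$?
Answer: $\frac{3 \sqrt{5732737}}{38} \approx 189.02$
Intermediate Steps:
$G = \frac{49}{38}$ ($G = \frac{49 \cdot \frac{1}{19}}{2} = \frac{1}{2} \cdot \frac{49}{19} = \frac{49}{38} \approx 1.2895$)
$K{\left(Q,m \right)} = - \frac{3773}{76}$ ($K{\left(Q,m \right)} = \frac{-98 - \frac{49}{38}}{2} = \frac{1}{2} \left(- \frac{3773}{38}\right) = - \frac{3773}{76}$)
$\sqrt{35780 + K{\left(\left(2 + 5\right)^{2},91 \right)}} = \sqrt{35780 - \frac{3773}{76}} = \sqrt{\frac{2715507}{76}} = \frac{3 \sqrt{5732737}}{38}$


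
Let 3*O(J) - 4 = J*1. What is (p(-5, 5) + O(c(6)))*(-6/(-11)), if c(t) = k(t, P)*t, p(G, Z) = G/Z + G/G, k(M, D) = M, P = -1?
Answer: 80/11 ≈ 7.2727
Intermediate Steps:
p(G, Z) = 1 + G/Z (p(G, Z) = G/Z + 1 = 1 + G/Z)
c(t) = t² (c(t) = t*t = t²)
O(J) = 4/3 + J/3 (O(J) = 4/3 + (J*1)/3 = 4/3 + J/3)
(p(-5, 5) + O(c(6)))*(-6/(-11)) = ((-5 + 5)/5 + (4/3 + (⅓)*6²))*(-6/(-11)) = ((⅕)*0 + (4/3 + (⅓)*36))*(-6*(-1/11)) = (0 + (4/3 + 12))*(6/11) = (0 + 40/3)*(6/11) = (40/3)*(6/11) = 80/11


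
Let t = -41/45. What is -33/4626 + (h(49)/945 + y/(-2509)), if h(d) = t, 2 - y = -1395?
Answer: -30979506941/54841345650 ≈ -0.56489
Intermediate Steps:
y = 1397 (y = 2 - 1*(-1395) = 2 + 1395 = 1397)
t = -41/45 (t = -41*1/45 = -41/45 ≈ -0.91111)
h(d) = -41/45
-33/4626 + (h(49)/945 + y/(-2509)) = -33/4626 + (-41/45/945 + 1397/(-2509)) = -33*1/4626 + (-41/45*1/945 + 1397*(-1/2509)) = -11/1542 + (-41/42525 - 1397/2509) = -11/1542 - 59510294/106695225 = -30979506941/54841345650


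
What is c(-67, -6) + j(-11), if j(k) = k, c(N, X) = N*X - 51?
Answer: 340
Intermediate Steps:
c(N, X) = -51 + N*X
c(-67, -6) + j(-11) = (-51 - 67*(-6)) - 11 = (-51 + 402) - 11 = 351 - 11 = 340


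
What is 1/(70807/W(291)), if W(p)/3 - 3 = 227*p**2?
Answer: 57667770/70807 ≈ 814.44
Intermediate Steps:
W(p) = 9 + 681*p**2 (W(p) = 9 + 3*(227*p**2) = 9 + 681*p**2)
1/(70807/W(291)) = 1/(70807/(9 + 681*291**2)) = 1/(70807/(9 + 681*84681)) = 1/(70807/(9 + 57667761)) = 1/(70807/57667770) = 57667770/70807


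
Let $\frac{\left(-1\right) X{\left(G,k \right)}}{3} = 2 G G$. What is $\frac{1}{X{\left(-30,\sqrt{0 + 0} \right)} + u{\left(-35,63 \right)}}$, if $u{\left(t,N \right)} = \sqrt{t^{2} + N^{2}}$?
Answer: $- \frac{2700}{14577403} - \frac{7 \sqrt{106}}{29154806} \approx -0.00018769$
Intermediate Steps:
$u{\left(t,N \right)} = \sqrt{N^{2} + t^{2}}$
$X{\left(G,k \right)} = - 6 G^{2}$ ($X{\left(G,k \right)} = - 3 \cdot 2 G G = - 3 \cdot 2 G^{2} = - 6 G^{2}$)
$\frac{1}{X{\left(-30,\sqrt{0 + 0} \right)} + u{\left(-35,63 \right)}} = \frac{1}{- 6 \left(-30\right)^{2} + \sqrt{63^{2} + \left(-35\right)^{2}}} = \frac{1}{\left(-6\right) 900 + \sqrt{3969 + 1225}} = \frac{1}{-5400 + \sqrt{5194}} = \frac{1}{-5400 + 7 \sqrt{106}}$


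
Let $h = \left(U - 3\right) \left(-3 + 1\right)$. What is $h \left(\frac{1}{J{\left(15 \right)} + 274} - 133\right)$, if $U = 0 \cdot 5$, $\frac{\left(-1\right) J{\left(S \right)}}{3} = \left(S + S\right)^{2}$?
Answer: $- \frac{967977}{1213} \approx -798.0$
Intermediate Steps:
$J{\left(S \right)} = - 12 S^{2}$ ($J{\left(S \right)} = - 3 \left(S + S\right)^{2} = - 3 \left(2 S\right)^{2} = - 3 \cdot 4 S^{2} = - 12 S^{2}$)
$U = 0$
$h = 6$ ($h = \left(0 - 3\right) \left(-3 + 1\right) = \left(-3\right) \left(-2\right) = 6$)
$h \left(\frac{1}{J{\left(15 \right)} + 274} - 133\right) = 6 \left(\frac{1}{- 12 \cdot 15^{2} + 274} - 133\right) = 6 \left(\frac{1}{\left(-12\right) 225 + 274} - 133\right) = 6 \left(\frac{1}{-2700 + 274} - 133\right) = 6 \left(\frac{1}{-2426} - 133\right) = 6 \left(- \frac{1}{2426} - 133\right) = 6 \left(- \frac{322659}{2426}\right) = - \frac{967977}{1213}$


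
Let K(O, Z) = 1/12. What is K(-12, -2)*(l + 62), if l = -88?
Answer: -13/6 ≈ -2.1667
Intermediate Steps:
K(O, Z) = 1/12
K(-12, -2)*(l + 62) = (-88 + 62)/12 = (1/12)*(-26) = -13/6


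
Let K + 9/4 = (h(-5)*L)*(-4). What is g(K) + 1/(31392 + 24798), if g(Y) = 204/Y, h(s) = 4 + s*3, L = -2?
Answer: -45850679/20284590 ≈ -2.2604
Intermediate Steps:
h(s) = 4 + 3*s
K = -361/4 (K = -9/4 + ((4 + 3*(-5))*(-2))*(-4) = -9/4 + ((4 - 15)*(-2))*(-4) = -9/4 - 11*(-2)*(-4) = -9/4 + 22*(-4) = -9/4 - 88 = -361/4 ≈ -90.250)
g(K) + 1/(31392 + 24798) = 204/(-361/4) + 1/(31392 + 24798) = 204*(-4/361) + 1/56190 = -816/361 + 1/56190 = -45850679/20284590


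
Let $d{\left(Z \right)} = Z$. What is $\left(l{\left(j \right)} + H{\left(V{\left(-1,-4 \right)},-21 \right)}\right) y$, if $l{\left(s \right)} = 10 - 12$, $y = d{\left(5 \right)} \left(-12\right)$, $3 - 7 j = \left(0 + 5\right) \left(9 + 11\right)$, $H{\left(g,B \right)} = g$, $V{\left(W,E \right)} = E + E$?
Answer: $600$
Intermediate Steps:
$V{\left(W,E \right)} = 2 E$
$j = - \frac{97}{7}$ ($j = \frac{3}{7} - \frac{\left(0 + 5\right) \left(9 + 11\right)}{7} = \frac{3}{7} - \frac{5 \cdot 20}{7} = \frac{3}{7} - \frac{100}{7} = - \frac{97}{7} \approx -13.857$)
$y = -60$ ($y = 5 \left(-12\right) = -60$)
$l{\left(s \right)} = -2$ ($l{\left(s \right)} = 10 - 12 = -2$)
$\left(l{\left(j \right)} + H{\left(V{\left(-1,-4 \right)},-21 \right)}\right) y = \left(-2 + 2 \left(-4\right)\right) \left(-60\right) = \left(-2 - 8\right) \left(-60\right) = \left(-10\right) \left(-60\right) = 600$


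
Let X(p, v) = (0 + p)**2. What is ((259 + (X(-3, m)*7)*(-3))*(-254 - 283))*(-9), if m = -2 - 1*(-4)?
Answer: 338310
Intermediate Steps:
m = 2 (m = -2 + 4 = 2)
X(p, v) = p**2
((259 + (X(-3, m)*7)*(-3))*(-254 - 283))*(-9) = ((259 + ((-3)**2*7)*(-3))*(-254 - 283))*(-9) = ((259 + (9*7)*(-3))*(-537))*(-9) = ((259 + 63*(-3))*(-537))*(-9) = ((259 - 189)*(-537))*(-9) = (70*(-537))*(-9) = -37590*(-9) = 338310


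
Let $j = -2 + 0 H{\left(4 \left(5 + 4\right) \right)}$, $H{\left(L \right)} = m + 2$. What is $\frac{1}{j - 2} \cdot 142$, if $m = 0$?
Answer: $- \frac{71}{2} \approx -35.5$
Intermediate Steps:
$H{\left(L \right)} = 2$ ($H{\left(L \right)} = 0 + 2 = 2$)
$j = -2$ ($j = -2 + 0 \cdot 2 = -2 + 0 = -2$)
$\frac{1}{j - 2} \cdot 142 = \frac{1}{-2 - 2} \cdot 142 = \frac{1}{-4} \cdot 142 = \left(- \frac{1}{4}\right) 142 = - \frac{71}{2}$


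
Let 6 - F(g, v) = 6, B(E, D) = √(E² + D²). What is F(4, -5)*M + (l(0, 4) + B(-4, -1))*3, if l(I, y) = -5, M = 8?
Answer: -15 + 3*√17 ≈ -2.6307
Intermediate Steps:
B(E, D) = √(D² + E²)
F(g, v) = 0 (F(g, v) = 6 - 1*6 = 6 - 6 = 0)
F(4, -5)*M + (l(0, 4) + B(-4, -1))*3 = 0*8 + (-5 + √((-1)² + (-4)²))*3 = 0 + (-5 + √(1 + 16))*3 = 0 + (-5 + √17)*3 = 0 + (-15 + 3*√17) = -15 + 3*√17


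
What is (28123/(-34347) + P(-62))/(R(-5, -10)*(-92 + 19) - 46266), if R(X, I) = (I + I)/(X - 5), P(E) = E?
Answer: 2157637/1594112964 ≈ 0.0013535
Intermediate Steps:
R(X, I) = 2*I/(-5 + X) (R(X, I) = (2*I)/(-5 + X) = 2*I/(-5 + X))
(28123/(-34347) + P(-62))/(R(-5, -10)*(-92 + 19) - 46266) = (28123/(-34347) - 62)/((2*(-10)/(-5 - 5))*(-92 + 19) - 46266) = (28123*(-1/34347) - 62)/((2*(-10)/(-10))*(-73) - 46266) = (-28123/34347 - 62)/((2*(-10)*(-⅒))*(-73) - 46266) = -2157637/(34347*(2*(-73) - 46266)) = -2157637/(34347*(-146 - 46266)) = -2157637/34347/(-46412) = -2157637/34347*(-1/46412) = 2157637/1594112964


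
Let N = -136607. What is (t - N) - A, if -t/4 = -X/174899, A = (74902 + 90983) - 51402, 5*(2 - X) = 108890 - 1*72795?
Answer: 3869436608/174899 ≈ 22124.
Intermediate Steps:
X = -7217 (X = 2 - (108890 - 1*72795)/5 = 2 - (108890 - 72795)/5 = 2 - 1/5*36095 = 2 - 7219 = -7217)
A = 114483 (A = 165885 - 51402 = 114483)
t = -28868/174899 (t = -(-4)*(-7217/174899) = -(-4)*(-7217*1/174899) = -(-4)*(-7217)/174899 = -4*7217/174899 = -28868/174899 ≈ -0.16506)
(t - N) - A = (-28868/174899 - 1*(-136607)) - 1*114483 = (-28868/174899 + 136607) - 114483 = 23892398825/174899 - 114483 = 3869436608/174899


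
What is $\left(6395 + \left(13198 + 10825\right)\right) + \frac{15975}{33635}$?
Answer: $\frac{204625081}{6727} \approx 30418.0$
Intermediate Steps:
$\left(6395 + \left(13198 + 10825\right)\right) + \frac{15975}{33635} = \left(6395 + 24023\right) + 15975 \cdot \frac{1}{33635} = 30418 + \frac{3195}{6727} = \frac{204625081}{6727}$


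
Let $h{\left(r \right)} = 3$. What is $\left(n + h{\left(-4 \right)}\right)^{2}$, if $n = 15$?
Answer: $324$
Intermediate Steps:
$\left(n + h{\left(-4 \right)}\right)^{2} = \left(15 + 3\right)^{2} = 18^{2} = 324$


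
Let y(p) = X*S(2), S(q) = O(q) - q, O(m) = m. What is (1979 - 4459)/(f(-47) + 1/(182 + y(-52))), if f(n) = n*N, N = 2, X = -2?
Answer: 451360/17107 ≈ 26.385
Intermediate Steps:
S(q) = 0 (S(q) = q - q = 0)
y(p) = 0 (y(p) = -2*0 = 0)
f(n) = 2*n (f(n) = n*2 = 2*n)
(1979 - 4459)/(f(-47) + 1/(182 + y(-52))) = (1979 - 4459)/(2*(-47) + 1/(182 + 0)) = -2480/(-94 + 1/182) = -2480/(-17107/182) = -2480*(-182/17107) = 451360/17107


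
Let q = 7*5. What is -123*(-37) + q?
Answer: 4586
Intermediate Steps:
q = 35
-123*(-37) + q = -123*(-37) + 35 = 4551 + 35 = 4586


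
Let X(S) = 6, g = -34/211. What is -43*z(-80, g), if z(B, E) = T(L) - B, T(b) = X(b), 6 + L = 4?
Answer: -3698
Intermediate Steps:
L = -2 (L = -6 + 4 = -2)
g = -34/211 (g = -34*1/211 = -34/211 ≈ -0.16114)
T(b) = 6
z(B, E) = 6 - B
-43*z(-80, g) = -43*(6 - 1*(-80)) = -43*(6 + 80) = -43*86 = -3698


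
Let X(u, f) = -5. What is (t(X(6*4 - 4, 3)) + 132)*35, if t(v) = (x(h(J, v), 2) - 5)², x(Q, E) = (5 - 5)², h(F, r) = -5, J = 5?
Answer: 5495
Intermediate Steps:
x(Q, E) = 0 (x(Q, E) = 0² = 0)
t(v) = 25 (t(v) = (0 - 5)² = (-5)² = 25)
(t(X(6*4 - 4, 3)) + 132)*35 = (25 + 132)*35 = 157*35 = 5495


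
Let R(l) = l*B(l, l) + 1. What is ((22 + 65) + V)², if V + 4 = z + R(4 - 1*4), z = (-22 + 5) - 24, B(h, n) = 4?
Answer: 1849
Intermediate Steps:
z = -41 (z = -17 - 24 = -41)
R(l) = 1 + 4*l (R(l) = l*4 + 1 = 4*l + 1 = 1 + 4*l)
V = -44 (V = -4 + (-41 + (1 + 4*(4 - 1*4))) = -4 + (-41 + (1 + 4*(4 - 4))) = -4 + (-41 + (1 + 4*0)) = -4 + (-41 + (1 + 0)) = -4 + (-41 + 1) = -4 - 40 = -44)
((22 + 65) + V)² = ((22 + 65) - 44)² = (87 - 44)² = 43² = 1849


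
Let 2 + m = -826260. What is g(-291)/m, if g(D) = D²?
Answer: -84681/826262 ≈ -0.10249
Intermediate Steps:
m = -826262 (m = -2 - 826260 = -826262)
g(-291)/m = (-291)²/(-826262) = 84681*(-1/826262) = -84681/826262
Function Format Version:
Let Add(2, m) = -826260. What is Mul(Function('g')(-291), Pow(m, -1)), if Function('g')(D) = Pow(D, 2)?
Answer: Rational(-84681, 826262) ≈ -0.10249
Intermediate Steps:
m = -826262 (m = Add(-2, -826260) = -826262)
Mul(Function('g')(-291), Pow(m, -1)) = Mul(Pow(-291, 2), Pow(-826262, -1)) = Mul(84681, Rational(-1, 826262)) = Rational(-84681, 826262)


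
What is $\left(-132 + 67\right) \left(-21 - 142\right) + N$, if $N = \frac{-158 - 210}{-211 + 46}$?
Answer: $\frac{1748543}{165} \approx 10597.0$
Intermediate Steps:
$N = \frac{368}{165}$ ($N = - \frac{368}{-165} = \left(-368\right) \left(- \frac{1}{165}\right) = \frac{368}{165} \approx 2.2303$)
$\left(-132 + 67\right) \left(-21 - 142\right) + N = \left(-132 + 67\right) \left(-21 - 142\right) + \frac{368}{165} = \left(-65\right) \left(-163\right) + \frac{368}{165} = 10595 + \frac{368}{165} = \frac{1748543}{165}$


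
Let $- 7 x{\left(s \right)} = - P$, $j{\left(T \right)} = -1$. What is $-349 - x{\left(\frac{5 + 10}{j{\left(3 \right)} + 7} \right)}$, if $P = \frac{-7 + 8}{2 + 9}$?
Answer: $- \frac{26874}{77} \approx -349.01$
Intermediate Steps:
$P = \frac{1}{11}$ ($P = 1 \cdot \frac{1}{11} = \frac{1}{11} \approx 0.090909$)
$x{\left(s \right)} = \frac{1}{77}$ ($x{\left(s \right)} = - \frac{\left(-1\right) \frac{1}{11}}{7} = \left(- \frac{1}{7}\right) \left(- \frac{1}{11}\right) = \frac{1}{77}$)
$-349 - x{\left(\frac{5 + 10}{j{\left(3 \right)} + 7} \right)} = -349 - \frac{1}{77} = - \frac{26874}{77}$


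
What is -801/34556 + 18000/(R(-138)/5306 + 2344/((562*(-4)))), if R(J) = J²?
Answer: 463701089363247/65599486268 ≈ 7068.7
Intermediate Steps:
-801/34556 + 18000/(R(-138)/5306 + 2344/((562*(-4)))) = -801/34556 + 18000/((-138)²/5306 + 2344/((562*(-4)))) = -801*1/34556 + 18000/(19044*(1/5306) + 2344/(-2248)) = -801/34556 + 18000/(9522/2653 + 2344*(-1/2248)) = -801/34556 + 18000/(9522/2653 - 293/281) = -801/34556 + 18000/(1898353/745493) = -801/34556 + 18000*(745493/1898353) = -801/34556 + 13418874000/1898353 = 463701089363247/65599486268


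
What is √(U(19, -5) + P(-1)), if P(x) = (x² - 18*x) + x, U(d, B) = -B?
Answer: √23 ≈ 4.7958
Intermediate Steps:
P(x) = x² - 17*x
√(U(19, -5) + P(-1)) = √(-1*(-5) - (-17 - 1)) = √(5 - 1*(-18)) = √(5 + 18) = √23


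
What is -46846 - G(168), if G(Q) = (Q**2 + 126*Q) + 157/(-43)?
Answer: -4138077/43 ≈ -96234.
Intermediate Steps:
G(Q) = -157/43 + Q**2 + 126*Q (G(Q) = (Q**2 + 126*Q) + 157*(-1/43) = (Q**2 + 126*Q) - 157/43 = -157/43 + Q**2 + 126*Q)
-46846 - G(168) = -46846 - (-157/43 + 168**2 + 126*168) = -46846 - (-157/43 + 28224 + 21168) = -46846 - 1*2123699/43 = -46846 - 2123699/43 = -4138077/43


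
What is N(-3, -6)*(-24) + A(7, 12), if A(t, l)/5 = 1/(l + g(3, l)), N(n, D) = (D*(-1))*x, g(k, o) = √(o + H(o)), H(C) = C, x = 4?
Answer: -1151/2 - √6/12 ≈ -575.70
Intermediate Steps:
g(k, o) = √2*√o (g(k, o) = √(o + o) = √(2*o) = √2*√o)
N(n, D) = -4*D (N(n, D) = (D*(-1))*4 = -D*4 = -4*D)
A(t, l) = 5/(l + √2*√l)
N(-3, -6)*(-24) + A(7, 12) = -4*(-6)*(-24) + 5/(12 + √2*√12) = 24*(-24) + 5/(12 + √2*(2*√3)) = -576 + 5/(12 + 2*√6)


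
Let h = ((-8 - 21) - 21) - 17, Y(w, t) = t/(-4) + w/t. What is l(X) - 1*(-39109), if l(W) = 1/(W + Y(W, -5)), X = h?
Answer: 40947103/1047 ≈ 39109.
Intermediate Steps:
Y(w, t) = -t/4 + w/t (Y(w, t) = t*(-¼) + w/t = -t/4 + w/t)
h = -67 (h = (-29 - 21) - 17 = -50 - 17 = -67)
X = -67
l(W) = 1/(5/4 + 4*W/5) (l(W) = 1/(W + (-¼*(-5) + W/(-5))) = 1/(W + (5/4 + W*(-⅕))) = 1/(W + (5/4 - W/5)) = 1/(5/4 + 4*W/5))
l(X) - 1*(-39109) = 20/(25 + 16*(-67)) - 1*(-39109) = 20/(25 - 1072) + 39109 = 20/(-1047) + 39109 = 20*(-1/1047) + 39109 = -20/1047 + 39109 = 40947103/1047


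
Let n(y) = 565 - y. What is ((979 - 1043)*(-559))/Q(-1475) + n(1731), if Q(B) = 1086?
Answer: -615250/543 ≈ -1133.1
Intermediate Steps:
((979 - 1043)*(-559))/Q(-1475) + n(1731) = ((979 - 1043)*(-559))/1086 + (565 - 1*1731) = -64*(-559)*(1/1086) + (565 - 1731) = 35776*(1/1086) - 1166 = 17888/543 - 1166 = -615250/543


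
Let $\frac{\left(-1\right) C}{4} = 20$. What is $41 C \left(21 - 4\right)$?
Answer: $-55760$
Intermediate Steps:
$C = -80$ ($C = \left(-4\right) 20 = -80$)
$41 C \left(21 - 4\right) = 41 \left(- 80 \left(21 - 4\right)\right) = 41 \left(\left(-80\right) 17\right) = 41 \left(-1360\right) = -55760$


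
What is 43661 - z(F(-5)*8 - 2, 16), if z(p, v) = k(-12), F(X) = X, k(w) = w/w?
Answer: 43660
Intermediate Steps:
k(w) = 1
z(p, v) = 1
43661 - z(F(-5)*8 - 2, 16) = 43661 - 1*1 = 43661 - 1 = 43660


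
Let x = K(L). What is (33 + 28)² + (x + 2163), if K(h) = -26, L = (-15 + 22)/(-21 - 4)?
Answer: 5858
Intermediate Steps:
L = -7/25 (L = 7/(-25) = 7*(-1/25) = -7/25 ≈ -0.28000)
x = -26
(33 + 28)² + (x + 2163) = (33 + 28)² + (-26 + 2163) = 61² + 2137 = 3721 + 2137 = 5858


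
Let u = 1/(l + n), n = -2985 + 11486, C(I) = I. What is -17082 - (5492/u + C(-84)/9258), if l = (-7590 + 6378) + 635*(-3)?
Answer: -45651213416/1543 ≈ -2.9586e+7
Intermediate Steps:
l = -3117 (l = -1212 - 1905 = -3117)
n = 8501
u = 1/5384 (u = 1/(-3117 + 8501) = 1/5384 ≈ 0.00018574)
-17082 - (5492/u + C(-84)/9258) = -17082 - (5492/(1/5384) - 84/9258) = -17082 - (5492*5384 - 84*1/9258) = -17082 - (29568928 - 14/1543) = -17082 - 1*45624855890/1543 = -17082 - 45624855890/1543 = -45651213416/1543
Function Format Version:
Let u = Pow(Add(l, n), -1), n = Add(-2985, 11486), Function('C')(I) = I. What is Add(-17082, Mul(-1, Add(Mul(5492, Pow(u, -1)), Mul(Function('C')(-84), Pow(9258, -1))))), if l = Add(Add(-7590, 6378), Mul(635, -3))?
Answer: Rational(-45651213416, 1543) ≈ -2.9586e+7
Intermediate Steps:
l = -3117 (l = Add(-1212, -1905) = -3117)
n = 8501
u = Rational(1, 5384) (u = Pow(Add(-3117, 8501), -1) = Pow(5384, -1) = Rational(1, 5384) ≈ 0.00018574)
Add(-17082, Mul(-1, Add(Mul(5492, Pow(u, -1)), Mul(Function('C')(-84), Pow(9258, -1))))) = Add(-17082, Mul(-1, Add(Mul(5492, Pow(Rational(1, 5384), -1)), Mul(-84, Pow(9258, -1))))) = Add(-17082, Mul(-1, Add(Mul(5492, 5384), Mul(-84, Rational(1, 9258))))) = Add(-17082, Mul(-1, Add(29568928, Rational(-14, 1543)))) = Add(-17082, Mul(-1, Rational(45624855890, 1543))) = Add(-17082, Rational(-45624855890, 1543)) = Rational(-45651213416, 1543)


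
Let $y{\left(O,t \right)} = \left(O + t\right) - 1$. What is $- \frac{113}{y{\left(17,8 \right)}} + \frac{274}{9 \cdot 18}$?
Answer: $- \frac{1955}{648} \approx -3.017$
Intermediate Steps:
$y{\left(O,t \right)} = -1 + O + t$
$- \frac{113}{y{\left(17,8 \right)}} + \frac{274}{9 \cdot 18} = - \frac{113}{-1 + 17 + 8} + \frac{274}{9 \cdot 18} = - \frac{113}{24} + \frac{274}{162} = \left(-113\right) \frac{1}{24} + 274 \cdot \frac{1}{162} = - \frac{113}{24} + \frac{137}{81} = - \frac{1955}{648}$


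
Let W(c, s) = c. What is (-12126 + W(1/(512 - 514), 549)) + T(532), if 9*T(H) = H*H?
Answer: 347771/18 ≈ 19321.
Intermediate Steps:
T(H) = H²/9 (T(H) = (H*H)/9 = H²/9)
(-12126 + W(1/(512 - 514), 549)) + T(532) = (-12126 + 1/(512 - 514)) + (⅑)*532² = (-12126 + 1/(-2)) + (⅑)*283024 = (-12126 - ½) + 283024/9 = -24253/2 + 283024/9 = 347771/18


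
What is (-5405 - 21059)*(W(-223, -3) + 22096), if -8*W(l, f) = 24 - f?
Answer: -584659228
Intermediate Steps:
W(l, f) = -3 + f/8 (W(l, f) = -(24 - f)/8 = -3 + f/8)
(-5405 - 21059)*(W(-223, -3) + 22096) = (-5405 - 21059)*((-3 + (⅛)*(-3)) + 22096) = -26464*((-3 - 3/8) + 22096) = -26464*(-27/8 + 22096) = -26464*176741/8 = -584659228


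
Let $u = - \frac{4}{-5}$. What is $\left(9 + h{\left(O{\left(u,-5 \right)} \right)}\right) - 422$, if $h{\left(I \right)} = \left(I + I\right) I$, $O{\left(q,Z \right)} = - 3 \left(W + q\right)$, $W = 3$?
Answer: $- \frac{3827}{25} \approx -153.08$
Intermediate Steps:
$u = \frac{4}{5}$ ($u = \left(-4\right) \left(- \frac{1}{5}\right) = \frac{4}{5} \approx 0.8$)
$O{\left(q,Z \right)} = -9 - 3 q$ ($O{\left(q,Z \right)} = - 3 \left(3 + q\right) = -9 - 3 q$)
$h{\left(I \right)} = 2 I^{2}$ ($h{\left(I \right)} = 2 I I = 2 I^{2}$)
$\left(9 + h{\left(O{\left(u,-5 \right)} \right)}\right) - 422 = \left(9 + 2 \left(-9 - \frac{12}{5}\right)^{2}\right) - 422 = \left(9 + 2 \left(- \frac{57}{5}\right)^{2}\right) - 422 = \left(9 + 2 \cdot \frac{3249}{25}\right) - 422 = \left(9 + \frac{6498}{25}\right) - 422 = \frac{6723}{25} - 422 = - \frac{3827}{25}$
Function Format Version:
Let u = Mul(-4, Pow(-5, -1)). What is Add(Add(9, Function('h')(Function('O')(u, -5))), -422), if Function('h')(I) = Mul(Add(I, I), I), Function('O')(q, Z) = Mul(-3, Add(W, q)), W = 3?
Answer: Rational(-3827, 25) ≈ -153.08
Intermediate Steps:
u = Rational(4, 5) (u = Mul(-4, Rational(-1, 5)) = Rational(4, 5) ≈ 0.80000)
Function('O')(q, Z) = Add(-9, Mul(-3, q)) (Function('O')(q, Z) = Mul(-3, Add(3, q)) = Add(-9, Mul(-3, q)))
Function('h')(I) = Mul(2, Pow(I, 2)) (Function('h')(I) = Mul(Mul(2, I), I) = Mul(2, Pow(I, 2)))
Add(Add(9, Function('h')(Function('O')(u, -5))), -422) = Add(Add(9, Mul(2, Pow(Add(-9, Mul(-3, Rational(4, 5))), 2))), -422) = Add(Add(9, Mul(2, Pow(Add(-9, Rational(-12, 5)), 2))), -422) = Add(Add(9, Mul(2, Pow(Rational(-57, 5), 2))), -422) = Add(Add(9, Mul(2, Rational(3249, 25))), -422) = Add(Add(9, Rational(6498, 25)), -422) = Add(Rational(6723, 25), -422) = Rational(-3827, 25)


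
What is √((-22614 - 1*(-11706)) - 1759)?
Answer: I*√12667 ≈ 112.55*I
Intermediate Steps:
√((-22614 - 1*(-11706)) - 1759) = √((-22614 + 11706) - 1759) = √(-10908 - 1759) = √(-12667) = I*√12667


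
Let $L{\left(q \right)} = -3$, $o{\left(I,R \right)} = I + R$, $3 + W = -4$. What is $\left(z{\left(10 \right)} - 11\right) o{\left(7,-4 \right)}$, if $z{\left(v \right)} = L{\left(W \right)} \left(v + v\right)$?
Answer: $-213$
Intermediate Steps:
$W = -7$ ($W = -3 - 4 = -7$)
$z{\left(v \right)} = - 6 v$ ($z{\left(v \right)} = - 3 \left(v + v\right) = - 3 \cdot 2 v = - 6 v$)
$\left(z{\left(10 \right)} - 11\right) o{\left(7,-4 \right)} = \left(\left(-6\right) 10 - 11\right) \left(7 - 4\right) = \left(-60 - 11\right) 3 = \left(-71\right) 3 = -213$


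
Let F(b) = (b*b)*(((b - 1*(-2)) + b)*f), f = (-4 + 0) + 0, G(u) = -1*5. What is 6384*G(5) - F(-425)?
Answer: -612711920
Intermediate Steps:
G(u) = -5
f = -4 (f = -4 + 0 = -4)
F(b) = b²*(-8 - 8*b) (F(b) = (b*b)*(((b - 1*(-2)) + b)*(-4)) = b²*(((b + 2) + b)*(-4)) = b²*(((2 + b) + b)*(-4)) = b²*((2 + 2*b)*(-4)) = b²*(-8 - 8*b))
6384*G(5) - F(-425) = 6384*(-5) - 8*(-425)²*(-1 - 1*(-425)) = -31920 - 8*180625*(-1 + 425) = -31920 - 8*180625*424 = -31920 - 1*612680000 = -31920 - 612680000 = -612711920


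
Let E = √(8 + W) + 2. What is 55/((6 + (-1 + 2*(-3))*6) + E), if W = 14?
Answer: -935/567 - 55*√22/1134 ≈ -1.8765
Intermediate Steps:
E = 2 + √22 (E = √(8 + 14) + 2 = √22 + 2 = 2 + √22 ≈ 6.6904)
55/((6 + (-1 + 2*(-3))*6) + E) = 55/((6 + (-1 + 2*(-3))*6) + (2 + √22)) = 55/((6 + (-1 - 6)*6) + (2 + √22)) = 55/((6 - 7*6) + (2 + √22)) = 55/((6 - 42) + (2 + √22)) = 55/(-36 + (2 + √22)) = 55/(-34 + √22)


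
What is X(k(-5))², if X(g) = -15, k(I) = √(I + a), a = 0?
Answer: 225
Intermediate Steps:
k(I) = √I (k(I) = √(I + 0) = √I)
X(k(-5))² = (-15)² = 225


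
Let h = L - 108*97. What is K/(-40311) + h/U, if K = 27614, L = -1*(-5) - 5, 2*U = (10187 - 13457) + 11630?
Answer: -134431139/42124995 ≈ -3.1912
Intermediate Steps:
U = 4180 (U = ((10187 - 13457) + 11630)/2 = (-3270 + 11630)/2 = (½)*8360 = 4180)
L = 0 (L = 5 - 5 = 0)
h = -10476 (h = 0 - 108*97 = 0 - 10476 = -10476)
K/(-40311) + h/U = 27614/(-40311) - 10476/4180 = 27614*(-1/40311) - 10476*1/4180 = -27614/40311 - 2619/1045 = -134431139/42124995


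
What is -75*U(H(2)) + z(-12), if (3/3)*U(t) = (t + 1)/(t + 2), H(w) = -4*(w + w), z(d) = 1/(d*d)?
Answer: -80993/1008 ≈ -80.350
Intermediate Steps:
z(d) = d⁻² (z(d) = 1/(d²) = d⁻²)
H(w) = -8*w
U(t) = (1 + t)/(2 + t) (U(t) = (t + 1)/(t + 2) = (1 + t)/(2 + t))
-75*U(H(2)) + z(-12) = -75*(1 - 8*2)/(2 - 8*2) + (-12)⁻² = -75*(1 - 16)/(2 - 16) + 1/144 = -75*(-15)/(-14) + 1/144 = -(-75)*(-15)/14 + 1/144 = -75*15/14 + 1/144 = -1125/14 + 1/144 = -80993/1008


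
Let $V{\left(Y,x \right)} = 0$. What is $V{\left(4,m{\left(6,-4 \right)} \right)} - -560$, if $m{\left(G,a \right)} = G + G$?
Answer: $560$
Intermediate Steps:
$m{\left(G,a \right)} = 2 G$
$V{\left(4,m{\left(6,-4 \right)} \right)} - -560 = 0 - -560 = 0 + 560 = 560$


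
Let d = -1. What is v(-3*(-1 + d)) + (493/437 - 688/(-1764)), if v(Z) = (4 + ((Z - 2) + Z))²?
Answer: 38065109/192717 ≈ 197.52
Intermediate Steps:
v(Z) = (2 + 2*Z)² (v(Z) = (4 + ((-2 + Z) + Z))² = (4 + (-2 + 2*Z))² = (2 + 2*Z)²)
v(-3*(-1 + d)) + (493/437 - 688/(-1764)) = 4*(1 - 3*(-1 - 1))² + (493/437 - 688/(-1764)) = 4*(1 - 3*(-2))² + (493*(1/437) - 688*(-1/1764)) = 4*(1 + 6)² + (493/437 + 172/441) = 4*7² + 292577/192717 = 4*49 + 292577/192717 = 196 + 292577/192717 = 38065109/192717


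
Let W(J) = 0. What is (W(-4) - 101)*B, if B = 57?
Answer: -5757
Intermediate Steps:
(W(-4) - 101)*B = (0 - 101)*57 = -101*57 = -5757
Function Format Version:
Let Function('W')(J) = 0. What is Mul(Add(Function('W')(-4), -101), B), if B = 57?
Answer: -5757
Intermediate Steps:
Mul(Add(Function('W')(-4), -101), B) = Mul(Add(0, -101), 57) = Mul(-101, 57) = -5757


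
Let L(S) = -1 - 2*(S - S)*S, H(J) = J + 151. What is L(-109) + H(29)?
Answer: 179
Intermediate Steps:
H(J) = 151 + J
L(S) = -1 (L(S) = -1 - 2*0*S = -1 - 0*S = -1 - 1*0 = -1 + 0 = -1)
L(-109) + H(29) = -1 + (151 + 29) = -1 + 180 = 179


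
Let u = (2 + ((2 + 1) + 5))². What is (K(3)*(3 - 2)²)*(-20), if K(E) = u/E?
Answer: -2000/3 ≈ -666.67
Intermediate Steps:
u = 100 (u = (2 + (3 + 5))² = (2 + 8)² = 10² = 100)
K(E) = 100/E
(K(3)*(3 - 2)²)*(-20) = ((100/3)*(3 - 2)²)*(-20) = ((100*(⅓))*1²)*(-20) = ((100/3)*1)*(-20) = (100/3)*(-20) = -2000/3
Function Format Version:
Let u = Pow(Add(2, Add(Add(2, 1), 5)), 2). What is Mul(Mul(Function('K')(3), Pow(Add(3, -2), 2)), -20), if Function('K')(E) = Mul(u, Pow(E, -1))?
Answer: Rational(-2000, 3) ≈ -666.67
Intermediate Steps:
u = 100 (u = Pow(Add(2, Add(3, 5)), 2) = Pow(Add(2, 8), 2) = Pow(10, 2) = 100)
Function('K')(E) = Mul(100, Pow(E, -1))
Mul(Mul(Function('K')(3), Pow(Add(3, -2), 2)), -20) = Mul(Mul(Mul(100, Pow(3, -1)), Pow(Add(3, -2), 2)), -20) = Mul(Mul(Mul(100, Rational(1, 3)), Pow(1, 2)), -20) = Mul(Mul(Rational(100, 3), 1), -20) = Mul(Rational(100, 3), -20) = Rational(-2000, 3)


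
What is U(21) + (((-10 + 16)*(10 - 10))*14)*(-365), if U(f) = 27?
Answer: 27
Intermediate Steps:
U(21) + (((-10 + 16)*(10 - 10))*14)*(-365) = 27 + (((-10 + 16)*(10 - 10))*14)*(-365) = 27 + ((6*0)*14)*(-365) = 27 + (0*14)*(-365) = 27 + 0*(-365) = 27 + 0 = 27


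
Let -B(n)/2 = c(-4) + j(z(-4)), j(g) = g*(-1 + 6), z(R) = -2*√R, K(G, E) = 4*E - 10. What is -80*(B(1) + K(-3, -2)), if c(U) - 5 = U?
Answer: 1600 - 3200*I ≈ 1600.0 - 3200.0*I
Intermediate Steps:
c(U) = 5 + U
K(G, E) = -10 + 4*E
j(g) = 5*g (j(g) = g*5 = 5*g)
B(n) = -2 + 40*I (B(n) = -2*((5 - 4) + 5*(-4*I)) = -2*(1 + 5*(-4*I)) = -2*(1 - 20*I) = -2 + 40*I)
-80*(B(1) + K(-3, -2)) = -80*((-2 + 40*I) + (-10 + 4*(-2))) = -80*((-2 + 40*I) + (-10 - 8)) = -80*((-2 + 40*I) - 18) = -80*(-20 + 40*I) = 1600 - 3200*I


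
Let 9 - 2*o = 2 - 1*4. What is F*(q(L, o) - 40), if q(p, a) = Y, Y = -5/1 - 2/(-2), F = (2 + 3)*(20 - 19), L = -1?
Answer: -220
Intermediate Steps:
F = 5 (F = 5*1 = 5)
o = 11/2 (o = 9/2 - (2 - 1*4)/2 = 9/2 - (2 - 4)/2 = 9/2 - 1/2*(-2) = 9/2 + 1 = 11/2 ≈ 5.5000)
Y = -4 (Y = -5*1 - 2*(-1/2) = -5 + 1 = -4)
q(p, a) = -4
F*(q(L, o) - 40) = 5*(-4 - 40) = 5*(-44) = -220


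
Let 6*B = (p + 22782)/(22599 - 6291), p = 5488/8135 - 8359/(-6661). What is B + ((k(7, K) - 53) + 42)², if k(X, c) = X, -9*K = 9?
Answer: 28689466422761/1767370856760 ≈ 16.233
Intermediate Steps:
K = -1 (K = -⅑*9 = -1)
p = 104556033/54187235 (p = 5488*(1/8135) - 8359*(-1/6661) = 5488/8135 + 8359/6661 = 104556033/54187235 ≈ 1.9295)
B = 411532714601/1767370856760 (B = ((104556033/54187235 + 22782)/(22599 - 6291))/6 = ((1234598143803/54187235)/16308)/6 = ((1234598143803/54187235)*(1/16308))/6 = (⅙)*(411532714601/294561809460) = 411532714601/1767370856760 ≈ 0.23285)
B + ((k(7, K) - 53) + 42)² = 411532714601/1767370856760 + ((7 - 53) + 42)² = 411532714601/1767370856760 + (-46 + 42)² = 411532714601/1767370856760 + (-4)² = 411532714601/1767370856760 + 16 = 28689466422761/1767370856760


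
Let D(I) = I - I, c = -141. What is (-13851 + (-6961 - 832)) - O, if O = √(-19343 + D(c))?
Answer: -21644 - 29*I*√23 ≈ -21644.0 - 139.08*I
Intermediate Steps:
D(I) = 0
O = 29*I*√23 (O = √(-19343 + 0) = √(-19343) = 29*I*√23 ≈ 139.08*I)
(-13851 + (-6961 - 832)) - O = (-13851 + (-6961 - 832)) - 29*I*√23 = (-13851 - 7793) - 29*I*√23 = -21644 - 29*I*√23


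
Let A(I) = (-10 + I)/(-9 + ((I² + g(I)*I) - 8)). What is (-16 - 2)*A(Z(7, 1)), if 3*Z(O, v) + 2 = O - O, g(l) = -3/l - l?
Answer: -48/5 ≈ -9.6000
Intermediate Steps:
g(l) = -l - 3/l
Z(O, v) = -⅔ (Z(O, v) = -⅔ + (O - O)/3 = -⅔ + (⅓)*0 = -⅔ + 0 = -⅔)
A(I) = (-10 + I)/(-17 + I² + I*(-I - 3/I)) (A(I) = (-10 + I)/(-9 + ((I² + (-I - 3/I)*I) - 8)) = (-10 + I)/(-9 + ((I² + I*(-I - 3/I)) - 8)) = (-10 + I)/(-9 + (-8 + I² + I*(-I - 3/I))) = (-10 + I)/(-17 + I² + I*(-I - 3/I)))
(-16 - 2)*A(Z(7, 1)) = (-16 - 2)*(½ - 1/20*(-⅔)) = -18*(½ + 1/30) = -18*8/15 = -48/5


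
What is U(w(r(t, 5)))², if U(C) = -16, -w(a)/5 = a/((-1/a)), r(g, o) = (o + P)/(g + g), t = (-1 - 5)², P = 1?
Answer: 256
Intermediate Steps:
t = 36 (t = (-6)² = 36)
r(g, o) = (1 + o)/(2*g) (r(g, o) = (o + 1)/(g + g) = (1 + o)/((2*g)) = (1 + o)*(1/(2*g)) = (1 + o)/(2*g))
w(a) = 5*a² (w(a) = -5*a/((-1/a)) = -5*a*(-a) = -(-5)*a² = 5*a²)
U(w(r(t, 5)))² = (-16)² = 256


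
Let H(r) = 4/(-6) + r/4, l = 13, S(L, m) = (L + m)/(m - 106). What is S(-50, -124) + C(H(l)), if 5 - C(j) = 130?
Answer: -14288/115 ≈ -124.24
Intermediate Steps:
S(L, m) = (L + m)/(-106 + m)
H(r) = -⅔ + r/4 (H(r) = 4*(-⅙) + r*(¼) = -⅔ + r/4)
C(j) = -125 (C(j) = 5 - 1*130 = 5 - 130 = -125)
S(-50, -124) + C(H(l)) = (-50 - 124)/(-106 - 124) - 125 = -174/(-230) - 125 = -1/230*(-174) - 125 = 87/115 - 125 = -14288/115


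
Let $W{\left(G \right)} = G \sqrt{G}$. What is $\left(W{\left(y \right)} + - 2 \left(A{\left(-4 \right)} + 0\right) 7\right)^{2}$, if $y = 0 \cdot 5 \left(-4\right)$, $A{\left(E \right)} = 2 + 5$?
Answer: $9604$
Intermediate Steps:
$A{\left(E \right)} = 7$
$y = 0$ ($y = 0 \left(-4\right) = 0$)
$W{\left(G \right)} = G^{\frac{3}{2}}$
$\left(W{\left(y \right)} + - 2 \left(A{\left(-4 \right)} + 0\right) 7\right)^{2} = \left(0^{\frac{3}{2}} + - 2 \left(7 + 0\right) 7\right)^{2} = \left(0 + \left(-2\right) 7 \cdot 7\right)^{2} = \left(0 - 98\right)^{2} = \left(-98\right)^{2} = 9604$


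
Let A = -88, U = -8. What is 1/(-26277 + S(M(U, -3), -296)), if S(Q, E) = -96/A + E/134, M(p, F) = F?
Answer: -737/19366973 ≈ -3.8054e-5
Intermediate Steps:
S(Q, E) = 12/11 + E/134 (S(Q, E) = -96/(-88) + E/134 = -96*(-1/88) + E*(1/134) = 12/11 + E/134)
1/(-26277 + S(M(U, -3), -296)) = 1/(-26277 + (12/11 + (1/134)*(-296))) = 1/(-26277 + (12/11 - 148/67)) = 1/(-26277 - 824/737) = 1/(-19366973/737) = -737/19366973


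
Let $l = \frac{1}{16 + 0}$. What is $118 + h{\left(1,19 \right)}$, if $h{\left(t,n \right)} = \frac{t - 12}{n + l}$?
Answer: $\frac{35814}{305} \approx 117.42$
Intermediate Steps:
$l = \frac{1}{16} \approx 0.0625$
$h{\left(t,n \right)} = \frac{-12 + t}{\frac{1}{16} + n}$ ($h{\left(t,n \right)} = \frac{t - 12}{n + \frac{1}{16}} = \frac{-12 + t}{\frac{1}{16} + n}$)
$118 + h{\left(1,19 \right)} = 118 + \frac{16 \left(-12 + 1\right)}{1 + 16 \cdot 19} = 118 + 16 \frac{1}{1 + 304} \left(-11\right) = 118 + 16 \cdot \frac{1}{305} \left(-11\right) = 118 - \frac{176}{305} = \frac{35814}{305}$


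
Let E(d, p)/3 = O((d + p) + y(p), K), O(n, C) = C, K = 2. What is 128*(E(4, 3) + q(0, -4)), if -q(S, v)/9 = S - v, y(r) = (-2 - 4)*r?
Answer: -3840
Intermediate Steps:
y(r) = -6*r
q(S, v) = -9*S + 9*v (q(S, v) = -9*(S - v) = -9*S + 9*v)
E(d, p) = 6 (E(d, p) = 3*2 = 6)
128*(E(4, 3) + q(0, -4)) = 128*(6 + (-9*0 + 9*(-4))) = 128*(6 + (0 - 36)) = 128*(6 - 36) = 128*(-30) = -3840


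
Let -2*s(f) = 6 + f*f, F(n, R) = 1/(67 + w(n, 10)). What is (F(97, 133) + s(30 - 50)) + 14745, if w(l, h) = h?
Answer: 1119735/77 ≈ 14542.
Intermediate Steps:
F(n, R) = 1/77 (F(n, R) = 1/(67 + 10) = 1/77)
s(f) = -3 - f**2/2 (s(f) = -(6 + f*f)/2 = -(6 + f**2)/2 = -3 - f**2/2)
(F(97, 133) + s(30 - 50)) + 14745 = (1/77 + (-3 - (30 - 50)**2/2)) + 14745 = (1/77 + (-3 - 1/2*(-20)**2)) + 14745 = (1/77 + (-3 - 1/2*400)) + 14745 = (1/77 + (-3 - 200)) + 14745 = (1/77 - 203) + 14745 = -15630/77 + 14745 = 1119735/77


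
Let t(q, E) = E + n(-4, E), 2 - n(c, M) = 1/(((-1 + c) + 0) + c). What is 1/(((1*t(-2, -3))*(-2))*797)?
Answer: 9/12752 ≈ 0.00070577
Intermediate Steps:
n(c, M) = 2 - 1/(-1 + 2*c) (n(c, M) = 2 - 1/(((-1 + c) + 0) + c) = 2 - 1/((-1 + c) + c) = 2 - 1/(-1 + 2*c))
t(q, E) = 19/9 + E (t(q, E) = E + (-3 + 4*(-4))/(-1 + 2*(-4)) = E + (-3 - 16)/(-1 - 8) = E - 19/(-9) = E - 1/9*(-19) = E + 19/9 = 19/9 + E)
1/(((1*t(-2, -3))*(-2))*797) = 1/(((1*(19/9 - 3))*(-2))*797) = 1/(((1*(-8/9))*(-2))*797) = 1/(-8/9*(-2)*797) = 1/((16/9)*797) = 1/(12752/9) = 9/12752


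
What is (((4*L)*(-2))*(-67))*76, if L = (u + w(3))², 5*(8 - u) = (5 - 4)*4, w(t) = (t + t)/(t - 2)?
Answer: 177446016/25 ≈ 7.0978e+6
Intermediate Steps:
w(t) = 2*t/(-2 + t) (w(t) = (2*t)/(-2 + t) = 2*t/(-2 + t))
u = 36/5 (u = 8 - (5 - 4)*4/5 = 8 - 4/5 = 8 - ⅕*4 = 8 - ⅘ = 36/5 ≈ 7.2000)
L = 4356/25 (L = (36/5 + 2*3/(-2 + 3))² = (36/5 + 2*3/1)² = (36/5 + 2*3*1)² = (36/5 + 6)² = (66/5)² = 4356/25 ≈ 174.24)
(((4*L)*(-2))*(-67))*76 = (((4*(4356/25))*(-2))*(-67))*76 = (((17424/25)*(-2))*(-67))*76 = -34848/25*(-67)*76 = (2334816/25)*76 = 177446016/25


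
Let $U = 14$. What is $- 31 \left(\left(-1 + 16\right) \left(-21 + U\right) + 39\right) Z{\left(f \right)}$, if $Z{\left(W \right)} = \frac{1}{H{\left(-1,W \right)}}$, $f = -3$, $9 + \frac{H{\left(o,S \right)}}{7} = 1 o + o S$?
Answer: $- \frac{2046}{49} \approx -41.755$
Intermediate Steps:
$H{\left(o,S \right)} = -63 + 7 o + 7 S o$ ($H{\left(o,S \right)} = -63 + 7 \left(1 o + o S\right) = -63 + 7 \left(o + S o\right) = -63 + \left(7 o + 7 S o\right) = -63 + 7 o + 7 S o$)
$Z{\left(W \right)} = \frac{1}{-70 - 7 W}$ ($Z{\left(W \right)} = \frac{1}{-63 + 7 \left(-1\right) + 7 W \left(-1\right)} = \frac{1}{-63 - 7 - 7 W} = \frac{1}{-70 - 7 W}$)
$- 31 \left(\left(-1 + 16\right) \left(-21 + U\right) + 39\right) Z{\left(f \right)} = - 31 \left(\left(-1 + 16\right) \left(-21 + 14\right) + 39\right) \frac{1}{7 \left(-10 - -3\right)} = - 31 \left(15 \left(-7\right) + 39\right) \frac{1}{7 \left(-10 + 3\right)} = - 31 \left(-105 + 39\right) \frac{1}{7 \left(-7\right)} = \left(-31\right) \left(-66\right) \frac{1}{7} \left(- \frac{1}{7}\right) = 2046 \left(- \frac{1}{49}\right) = - \frac{2046}{49}$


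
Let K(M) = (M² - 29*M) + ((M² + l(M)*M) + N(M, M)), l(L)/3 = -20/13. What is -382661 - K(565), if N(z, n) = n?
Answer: -13034883/13 ≈ -1.0027e+6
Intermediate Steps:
l(L) = -60/13 (l(L) = 3*(-20/13) = -60/13)
K(M) = 2*M² - 424*M/13 (K(M) = (M² - 29*M) + ((M² - 60*M/13) + M) = (M² - 29*M) + (M² - 47*M/13) = 2*M² - 424*M/13)
-382661 - K(565) = -382661 - 2*565*(-212 + 13*565)/13 = -382661 - 2*565*(-212 + 7345)/13 = -382661 - 2*565*7133/13 = -382661 - 1*8060290/13 = -382661 - 8060290/13 = -13034883/13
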